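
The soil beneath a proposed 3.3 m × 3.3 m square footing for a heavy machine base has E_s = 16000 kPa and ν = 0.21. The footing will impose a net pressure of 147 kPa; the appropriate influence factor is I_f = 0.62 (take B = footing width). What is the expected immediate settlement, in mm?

S_e ≈ 18 mm

Immediate (elastic) settlement: S_e = q·B·(1−ν²)/E_s · I_f.
S_e = 147 × 3.3 × (1 − 0.21²) / 16000 × 0.62
    = 147 × 3.3 × 0.9559 / 16000 × 0.62
    = 0.01797 m = 17.97 mm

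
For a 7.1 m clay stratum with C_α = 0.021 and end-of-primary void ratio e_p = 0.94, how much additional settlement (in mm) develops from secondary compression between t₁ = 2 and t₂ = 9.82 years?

Secondary compression: S_s = C_α·H/(1+e_p)·log₁₀(t₂/t₁)
S_s = 0.021×7.1/(1+0.94)×log₁₀(9.82/2)
    = 0.07686 × 0.6911 = 0.05311 m

S_s ≈ 53.1 mm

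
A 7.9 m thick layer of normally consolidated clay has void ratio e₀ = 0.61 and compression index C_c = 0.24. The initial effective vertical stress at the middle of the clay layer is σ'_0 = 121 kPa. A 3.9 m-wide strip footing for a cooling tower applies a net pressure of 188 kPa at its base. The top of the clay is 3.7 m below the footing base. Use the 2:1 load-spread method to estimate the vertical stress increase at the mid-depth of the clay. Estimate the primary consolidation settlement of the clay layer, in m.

Mid-depth of clay below the footing base: z = 3.7 + 7.9/2 = 7.65 m.
Stress increase at mid-clay by the 2:1 spreading method:
Δσ = qB/(B+z) = 188×3.9/(3.9+7.65) = 63.481 kPa
Final effective stress: σ'_f = σ'_0 + Δσ = 121 + 63.481 = 184.48 kPa.
Normally consolidated clay, so the full stress increment lies on the virgin compression line:
S_c = C_c·H/(1+e₀)·log₁₀(σ'_f/σ'_0) = 0.24×7.9/(1+0.61)×log₁₀(184.48/121)
    = 1.1776 × 0.18316 = 0.2157 m

S_c ≈ 0.216 m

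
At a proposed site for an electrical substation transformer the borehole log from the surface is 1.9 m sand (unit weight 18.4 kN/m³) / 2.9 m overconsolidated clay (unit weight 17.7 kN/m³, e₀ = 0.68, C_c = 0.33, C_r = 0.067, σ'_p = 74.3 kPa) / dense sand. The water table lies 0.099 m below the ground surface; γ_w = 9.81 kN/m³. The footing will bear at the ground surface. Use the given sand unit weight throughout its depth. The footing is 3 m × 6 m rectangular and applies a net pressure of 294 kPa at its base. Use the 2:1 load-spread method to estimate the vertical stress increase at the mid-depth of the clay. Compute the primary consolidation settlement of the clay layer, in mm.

S_c ≈ 162 mm

Mid-depth of clay below the ground surface: z = 1.9 + 2.9/2 = 3.35 m.
Total vertical stress at mid-clay: σ_v = 18.4×1.9 + 17.7×1.45 = 60.625 kPa.
Pore pressure: u = 9.81×(3.35 − 0.099) = 31.892 kPa.
Initial effective stress: σ'_0 = σ_v − u = 60.625 − 31.892 = 28.733 kPa.
Stress increase at mid-clay by the 2:1 spreading method:
Δσ = qBL/((B+z)(L+z)) = 294×3×6/((3+3.35)(6+3.35)) = 89.132 kPa
Final effective stress: σ'_f = 28.733 + 89.132 = 117.87 kPa.
σ'_f = 117.87 > σ'_p = 74.3 kPa, so the stress path crosses the preconsolidation pressure — recompression up to σ'_p, then virgin compression beyond:
S_c = H/(1+e₀)·[C_r·log₁₀(σ'_p/σ'_0) + C_c·log₁₀(σ'_f/σ'_p)]
    = 2.9/1.68 × [0.067×log₁₀(74.3/28.733) + 0.33×log₁₀(117.87/74.3)]
    = 1.7262 × [0.027645 + 0.066137] = 0.1619 m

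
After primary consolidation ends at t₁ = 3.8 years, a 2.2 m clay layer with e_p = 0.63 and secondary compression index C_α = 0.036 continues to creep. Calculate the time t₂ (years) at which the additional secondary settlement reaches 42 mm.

S_s = C_α·H/(1+e_p)·log₁₀(t₂/t₁) ⇒ log₁₀(t₂/t₁) = S_s·(1+e_p)/(C_α·H).
log₁₀(t₂/t₁) = 0.042 × (1+0.63) / (0.036×2.2) = 0.8644
t₂ = t₁ × 10^0.8644 = 3.8 × 7.318 = 27.81 years

t₂ ≈ 27.8 years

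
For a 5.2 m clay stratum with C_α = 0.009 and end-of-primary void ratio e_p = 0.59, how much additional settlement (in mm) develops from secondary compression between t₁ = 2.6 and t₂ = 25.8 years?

S_s ≈ 29.3 mm

Secondary compression: S_s = C_α·H/(1+e_p)·log₁₀(t₂/t₁)
S_s = 0.009×5.2/(1+0.59)×log₁₀(25.8/2.6)
    = 0.02943 × 0.9966 = 0.02934 m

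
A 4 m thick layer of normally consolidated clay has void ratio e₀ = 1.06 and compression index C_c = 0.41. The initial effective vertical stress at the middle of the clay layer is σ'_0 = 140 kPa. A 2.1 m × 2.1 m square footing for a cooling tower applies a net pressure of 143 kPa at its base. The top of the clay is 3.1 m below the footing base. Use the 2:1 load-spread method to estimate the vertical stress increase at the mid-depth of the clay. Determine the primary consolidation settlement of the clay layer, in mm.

S_c ≈ 28.8 mm

Mid-depth of clay below the footing base: z = 3.1 + 4/2 = 5.1 m.
Stress increase at mid-clay by the 2:1 spreading method:
Δσ = qBL/((B+z)(L+z)) = 143×2.1×2.1/((2.1+5.1)(2.1+5.1)) = 12.165 kPa
Final effective stress: σ'_f = σ'_0 + Δσ = 140 + 12.165 = 152.16 kPa.
Normally consolidated clay, so the full stress increment lies on the virgin compression line:
S_c = C_c·H/(1+e₀)·log₁₀(σ'_f/σ'_0) = 0.41×4/(1+1.06)×log₁₀(152.16/140)
    = 0.79612 × 0.036172 = 0.0288 m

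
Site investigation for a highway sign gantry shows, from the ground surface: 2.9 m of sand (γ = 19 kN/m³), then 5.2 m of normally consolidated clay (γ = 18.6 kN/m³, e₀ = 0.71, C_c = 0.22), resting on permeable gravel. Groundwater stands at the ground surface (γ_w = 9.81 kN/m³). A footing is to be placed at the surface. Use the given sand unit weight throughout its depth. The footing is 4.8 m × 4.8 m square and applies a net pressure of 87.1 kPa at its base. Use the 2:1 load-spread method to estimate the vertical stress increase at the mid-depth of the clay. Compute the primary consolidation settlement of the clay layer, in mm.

S_c ≈ 94 mm

Mid-depth of clay below the ground surface: z = 2.9 + 5.2/2 = 5.5 m.
Total vertical stress at mid-clay: σ_v = 19×2.9 + 18.6×2.6 = 103.46 kPa.
Pore pressure: u = 9.81×(5.5 − 0) = 53.955 kPa.
Initial effective stress: σ'_0 = σ_v − u = 103.46 − 53.955 = 49.505 kPa.
Stress increase at mid-clay by the 2:1 spreading method:
Δσ = qBL/((B+z)(L+z)) = 87.1×4.8×4.8/((4.8+5.5)(4.8+5.5)) = 18.916 kPa
Final effective stress: σ'_f = σ'_0 + Δσ = 49.505 + 18.916 = 68.421 kPa.
Normally consolidated clay, so the full stress increment lies on the virgin compression line:
S_c = C_c·H/(1+e₀)·log₁₀(σ'_f/σ'_0) = 0.22×5.2/(1+0.71)×log₁₀(68.421/49.505)
    = 0.66901 × 0.14054 = 0.09402 m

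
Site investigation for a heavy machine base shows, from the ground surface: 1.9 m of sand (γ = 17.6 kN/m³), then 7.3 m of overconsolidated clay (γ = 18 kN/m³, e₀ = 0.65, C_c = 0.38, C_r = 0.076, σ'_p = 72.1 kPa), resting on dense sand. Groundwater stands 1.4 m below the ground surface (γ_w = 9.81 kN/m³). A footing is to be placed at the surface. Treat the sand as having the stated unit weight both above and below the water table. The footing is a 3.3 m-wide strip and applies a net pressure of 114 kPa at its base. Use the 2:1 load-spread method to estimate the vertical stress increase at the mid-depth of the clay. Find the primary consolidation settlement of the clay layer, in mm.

S_c ≈ 276 mm

Mid-depth of clay below the ground surface: z = 1.9 + 7.3/2 = 5.55 m.
Total vertical stress at mid-clay: σ_v = 17.6×1.9 + 18×3.65 = 99.14 kPa.
Pore pressure: u = 9.81×(5.55 − 1.4) = 40.712 kPa.
Initial effective stress: σ'_0 = σ_v − u = 99.14 − 40.712 = 58.428 kPa.
Stress increase at mid-clay by the 2:1 spreading method:
Δσ = qB/(B+z) = 114×3.3/(3.3+5.55) = 42.508 kPa
Final effective stress: σ'_f = 58.428 + 42.508 = 100.94 kPa.
σ'_f = 100.94 > σ'_p = 72.1 kPa, so the stress path crosses the preconsolidation pressure — recompression up to σ'_p, then virgin compression beyond:
S_c = H/(1+e₀)·[C_r·log₁₀(σ'_p/σ'_0) + C_c·log₁₀(σ'_f/σ'_p)]
    = 7.3/1.65 × [0.076×log₁₀(72.1/58.428) + 0.38×log₁₀(100.94/72.1)]
    = 4.4242 × [0.0069399 + 0.055529] = 0.2764 m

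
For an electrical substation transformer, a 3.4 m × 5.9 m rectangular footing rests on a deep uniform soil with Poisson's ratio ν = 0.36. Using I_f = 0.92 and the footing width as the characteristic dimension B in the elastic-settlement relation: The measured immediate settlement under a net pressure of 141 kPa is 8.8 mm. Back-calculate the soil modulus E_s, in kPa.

S_e = q·B·(1−ν²)/E_s · I_f  ⇒  E_s = q·B·(1−ν²)·I_f / S_e.
E_s = 141 × 3.4 × 0.8704 × 0.92 / 0.0088 = 43620 kPa

E_s ≈ 43600 kPa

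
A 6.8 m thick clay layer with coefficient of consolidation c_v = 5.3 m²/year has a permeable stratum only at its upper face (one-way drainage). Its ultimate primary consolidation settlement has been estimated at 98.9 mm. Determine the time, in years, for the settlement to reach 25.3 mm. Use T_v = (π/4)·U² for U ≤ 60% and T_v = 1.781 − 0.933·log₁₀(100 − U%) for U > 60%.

t ≈ 0.448 years

Drainage path length: H_d = H = 6.8 m (single drainage).
U = S(t)/S_ult = 25.3/98.9 = 0.2558.
U ≤ 60%: T_v = (π/4)·U² = (π/4)×0.25581² = 0.051397.
t = T_v·H_d²/c_v = 0.051397×6.8²/5.3 = 0.4484 years.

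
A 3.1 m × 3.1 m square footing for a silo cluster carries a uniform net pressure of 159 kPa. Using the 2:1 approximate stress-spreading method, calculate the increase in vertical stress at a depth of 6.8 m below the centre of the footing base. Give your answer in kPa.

Δσ_z ≈ 15.6 kPa

By the 2:1 method the load spreads at 1 horizontal : 2 vertical, so at depth z the loaded area has grown by z in each plan dimension:
Δσ = qBL/((B+z)(L+z)) = 159×3.1×3.1/((3.1+6.8)(3.1+6.8)) = 15.59 kPa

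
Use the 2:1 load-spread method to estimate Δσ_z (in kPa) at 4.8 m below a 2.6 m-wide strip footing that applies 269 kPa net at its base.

By the 2:1 method the load spreads at 1 horizontal : 2 vertical, so at depth z the loaded area has grown by z in each plan dimension:
Δσ = qB/(B+z) = 269×2.6/(2.6+4.8) = 94.514 kPa

Δσ_z ≈ 94.5 kPa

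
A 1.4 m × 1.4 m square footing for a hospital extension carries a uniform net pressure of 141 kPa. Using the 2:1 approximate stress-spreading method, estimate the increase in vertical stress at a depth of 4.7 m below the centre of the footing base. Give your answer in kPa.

By the 2:1 method the load spreads at 1 horizontal : 2 vertical, so at depth z the loaded area has grown by z in each plan dimension:
Δσ = qBL/((B+z)(L+z)) = 141×1.4×1.4/((1.4+4.7)(1.4+4.7)) = 7.427 kPa

Δσ_z ≈ 7.43 kPa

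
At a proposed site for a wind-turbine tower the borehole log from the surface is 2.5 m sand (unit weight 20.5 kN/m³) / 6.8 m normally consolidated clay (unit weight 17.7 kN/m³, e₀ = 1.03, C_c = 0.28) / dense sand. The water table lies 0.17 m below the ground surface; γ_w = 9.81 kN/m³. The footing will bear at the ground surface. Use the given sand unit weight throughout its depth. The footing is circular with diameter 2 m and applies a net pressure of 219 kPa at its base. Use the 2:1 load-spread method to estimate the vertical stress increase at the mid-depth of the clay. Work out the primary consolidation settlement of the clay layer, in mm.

Mid-depth of clay below the ground surface: z = 2.5 + 6.8/2 = 5.9 m.
Total vertical stress at mid-clay: σ_v = 20.5×2.5 + 17.7×3.4 = 111.43 kPa.
Pore pressure: u = 9.81×(5.9 − 0.17) = 56.211 kPa.
Initial effective stress: σ'_0 = σ_v − u = 111.43 − 56.211 = 55.219 kPa.
Stress increase at mid-clay by the 2:1 spreading method:
Δσ ≈ qD²/(D+z)² = 219×2²/(2+5.9)² = 14.036 kPa
Final effective stress: σ'_f = σ'_0 + Δσ = 55.219 + 14.036 = 69.255 kPa.
Normally consolidated clay, so the full stress increment lies on the virgin compression line:
S_c = C_c·H/(1+e₀)·log₁₀(σ'_f/σ'_0) = 0.28×6.8/(1+1.03)×log₁₀(69.255/55.219)
    = 0.93793 × 0.098363 = 0.09226 m

S_c ≈ 92.3 mm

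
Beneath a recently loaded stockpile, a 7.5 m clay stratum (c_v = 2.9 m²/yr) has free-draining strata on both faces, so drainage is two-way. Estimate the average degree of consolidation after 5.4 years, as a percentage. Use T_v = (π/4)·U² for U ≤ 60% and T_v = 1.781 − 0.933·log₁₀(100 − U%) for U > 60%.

U ≈ 94.8 %

Drainage path length: H_d = H/2 = 3.75 m (double drainage).
T_v = c_v·t/H_d² = 2.9×5.4/3.75² = 1.1136.
T_v = 1.1136 corresponds to the U > 60% branch:
U = 1 − 10^((1.781 − T_v)/0.933)/100 = 0.9481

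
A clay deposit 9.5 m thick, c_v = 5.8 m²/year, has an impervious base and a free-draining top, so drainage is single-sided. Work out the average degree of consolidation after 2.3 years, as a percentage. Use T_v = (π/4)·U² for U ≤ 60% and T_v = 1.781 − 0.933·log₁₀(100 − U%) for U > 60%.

U ≈ 43.4 %

Drainage path length: H_d = H = 9.5 m (single drainage).
T_v = c_v·t/H_d² = 5.8×2.3/9.5² = 0.14781.
T_v = 0.14781 corresponds to the U ≤ 60% branch:
U = √(4T_v/π) = 0.4338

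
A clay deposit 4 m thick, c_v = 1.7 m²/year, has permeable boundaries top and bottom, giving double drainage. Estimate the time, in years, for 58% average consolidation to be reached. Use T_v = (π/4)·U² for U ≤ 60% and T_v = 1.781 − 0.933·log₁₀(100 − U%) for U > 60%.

Drainage path length: H_d = H/2 = 2 m (double drainage).
U ≤ 60%: T_v = (π/4)·U² = (π/4)×0.58² = 0.26421.
t = T_v·H_d²/c_v = 0.26421×2²/1.7 = 0.6217 years.

t ≈ 0.622 years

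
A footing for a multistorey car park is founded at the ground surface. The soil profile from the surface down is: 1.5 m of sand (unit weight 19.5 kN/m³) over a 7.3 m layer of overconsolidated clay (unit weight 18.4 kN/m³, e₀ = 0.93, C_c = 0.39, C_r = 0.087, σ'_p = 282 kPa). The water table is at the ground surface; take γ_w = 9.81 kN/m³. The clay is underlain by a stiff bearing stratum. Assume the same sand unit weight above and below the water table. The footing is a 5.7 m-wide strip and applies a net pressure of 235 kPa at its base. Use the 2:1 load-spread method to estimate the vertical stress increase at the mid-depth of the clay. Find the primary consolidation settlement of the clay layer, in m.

Mid-depth of clay below the ground surface: z = 1.5 + 7.3/2 = 5.15 m.
Total vertical stress at mid-clay: σ_v = 19.5×1.5 + 18.4×3.65 = 96.41 kPa.
Pore pressure: u = 9.81×(5.15 − 0) = 50.522 kPa.
Initial effective stress: σ'_0 = σ_v − u = 96.41 − 50.522 = 45.888 kPa.
Stress increase at mid-clay by the 2:1 spreading method:
Δσ = qB/(B+z) = 235×5.7/(5.7+5.15) = 123.46 kPa
Final effective stress: σ'_f = 45.888 + 123.46 = 169.35 kPa.
σ'_f = 169.35 ≤ σ'_p = 282 kPa, so the clay remains overconsolidated and only the recompression index applies:
S_c = C_r·H/(1+e₀)·log₁₀(σ'_f/σ'_0) = 0.087×7.3/1.93×log₁₀(169.35/45.888)
    = 0.32907 × 0.56709 = 0.1866 m

S_c ≈ 0.187 m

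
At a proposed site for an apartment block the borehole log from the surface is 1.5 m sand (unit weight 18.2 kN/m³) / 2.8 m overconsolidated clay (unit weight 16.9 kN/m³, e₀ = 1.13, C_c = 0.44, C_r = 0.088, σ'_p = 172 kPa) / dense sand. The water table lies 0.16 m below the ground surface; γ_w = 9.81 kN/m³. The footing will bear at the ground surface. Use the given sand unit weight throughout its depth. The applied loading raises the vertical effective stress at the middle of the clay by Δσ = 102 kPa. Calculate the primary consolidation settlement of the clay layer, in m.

Mid-depth of clay below the ground surface: z = 1.5 + 2.8/2 = 2.9 m.
Total vertical stress at mid-clay: σ_v = 18.2×1.5 + 16.9×1.4 = 50.96 kPa.
Pore pressure: u = 9.81×(2.9 − 0.16) = 26.879 kPa.
Initial effective stress: σ'_0 = σ_v − u = 50.96 − 26.879 = 24.081 kPa.
Final effective stress: σ'_f = 24.081 + 102 = 126.08 kPa.
σ'_f = 126.08 ≤ σ'_p = 172 kPa, so the clay remains overconsolidated and only the recompression index applies:
S_c = C_r·H/(1+e₀)·log₁₀(σ'_f/σ'_0) = 0.088×2.8/2.13×log₁₀(126.08/24.081)
    = 0.11568 × 0.71897 = 0.08317 m

S_c ≈ 0.0832 m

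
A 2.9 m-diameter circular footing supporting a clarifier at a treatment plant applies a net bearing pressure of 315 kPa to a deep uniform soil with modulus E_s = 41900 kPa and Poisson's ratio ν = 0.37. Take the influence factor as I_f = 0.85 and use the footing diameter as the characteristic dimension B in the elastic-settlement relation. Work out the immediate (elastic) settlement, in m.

S_e ≈ 0.016 m

Immediate (elastic) settlement: S_e = q·B·(1−ν²)/E_s · I_f.
S_e = 315 × 2.9 × (1 − 0.37²) / 41900 × 0.85
    = 315 × 2.9 × 0.8631 / 41900 × 0.85
    = 0.01599 m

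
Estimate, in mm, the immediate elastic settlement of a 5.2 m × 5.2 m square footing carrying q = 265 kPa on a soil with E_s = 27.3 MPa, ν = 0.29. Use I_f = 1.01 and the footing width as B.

Immediate (elastic) settlement: S_e = q·B·(1−ν²)/E_s · I_f.
E_s = 27.3 MPa = 27300 kPa.
S_e = 265 × 5.2 × (1 − 0.29²) / 27300 × 1.01
    = 265 × 5.2 × 0.9159 / 27300 × 1.01
    = 0.04669 m = 46.69 mm

S_e ≈ 46.7 mm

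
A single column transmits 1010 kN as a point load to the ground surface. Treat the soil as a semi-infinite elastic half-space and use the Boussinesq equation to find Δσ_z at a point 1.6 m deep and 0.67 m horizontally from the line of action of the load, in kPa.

Boussinesq vertical stress below a point load on an elastic half-space:
Δσ_z = 3P/(2πz²) · [1 + (r/z)²]^(−5/2)
r/z = 0.67/1.6 = 0.41875; [1+(r/z)²]^(−5/2) = 0.6677.
Δσ_z = 3×1010/(2π×1.6²) × 0.6677 = 188.37 × 0.6677 = 125.8 kPa

Δσ_z ≈ 126 kPa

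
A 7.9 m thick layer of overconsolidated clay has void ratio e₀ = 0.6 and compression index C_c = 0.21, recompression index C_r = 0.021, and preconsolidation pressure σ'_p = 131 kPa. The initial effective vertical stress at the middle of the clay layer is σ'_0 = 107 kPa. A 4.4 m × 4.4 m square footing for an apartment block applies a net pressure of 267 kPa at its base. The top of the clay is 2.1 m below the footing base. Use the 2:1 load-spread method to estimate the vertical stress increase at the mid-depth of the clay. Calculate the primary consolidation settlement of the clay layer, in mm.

S_c ≈ 82.9 mm

Mid-depth of clay below the footing base: z = 2.1 + 7.9/2 = 6.05 m.
Stress increase at mid-clay by the 2:1 spreading method:
Δσ = qBL/((B+z)(L+z)) = 267×4.4×4.4/((4.4+6.05)(4.4+6.05)) = 47.335 kPa
Final effective stress: σ'_f = 107 + 47.335 = 154.34 kPa.
σ'_f = 154.34 > σ'_p = 131 kPa, so the stress path crosses the preconsolidation pressure — recompression up to σ'_p, then virgin compression beyond:
S_c = H/(1+e₀)·[C_r·log₁₀(σ'_p/σ'_0) + C_c·log₁₀(σ'_f/σ'_p)]
    = 7.9/1.6 × [0.021×log₁₀(131/107) + 0.21×log₁₀(154.34/131)]
    = 4.9375 × [0.0018456 + 0.014954] = 0.08295 m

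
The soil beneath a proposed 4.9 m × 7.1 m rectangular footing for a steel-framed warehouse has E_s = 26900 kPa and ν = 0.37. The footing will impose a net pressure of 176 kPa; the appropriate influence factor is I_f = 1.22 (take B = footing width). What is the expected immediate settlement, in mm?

S_e ≈ 33.8 mm

Immediate (elastic) settlement: S_e = q·B·(1−ν²)/E_s · I_f.
S_e = 176 × 4.9 × (1 − 0.37²) / 26900 × 1.22
    = 176 × 4.9 × 0.8631 / 26900 × 1.22
    = 0.03376 m = 33.76 mm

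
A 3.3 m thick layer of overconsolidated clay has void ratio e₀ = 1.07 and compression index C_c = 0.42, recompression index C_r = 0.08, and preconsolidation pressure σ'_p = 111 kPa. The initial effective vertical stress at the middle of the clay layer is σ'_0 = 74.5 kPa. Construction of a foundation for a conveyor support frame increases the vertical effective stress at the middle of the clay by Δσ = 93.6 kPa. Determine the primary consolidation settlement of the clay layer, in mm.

S_c ≈ 143 mm

Final effective stress: σ'_f = 74.5 + 93.6 = 168.1 kPa.
σ'_f = 168.1 > σ'_p = 111 kPa, so the stress path crosses the preconsolidation pressure — recompression up to σ'_p, then virgin compression beyond:
S_c = H/(1+e₀)·[C_r·log₁₀(σ'_p/σ'_0) + C_c·log₁₀(σ'_f/σ'_p)]
    = 3.3/2.07 × [0.08×log₁₀(111/74.5) + 0.42×log₁₀(168.1/111)]
    = 1.5942 × [0.013853 + 0.075703] = 0.1428 m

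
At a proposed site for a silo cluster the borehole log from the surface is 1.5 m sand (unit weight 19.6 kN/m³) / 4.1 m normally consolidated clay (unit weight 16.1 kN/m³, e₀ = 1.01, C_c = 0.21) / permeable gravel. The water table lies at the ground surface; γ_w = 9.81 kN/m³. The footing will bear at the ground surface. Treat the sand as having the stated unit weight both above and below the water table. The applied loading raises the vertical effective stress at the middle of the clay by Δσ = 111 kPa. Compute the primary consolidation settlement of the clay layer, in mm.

Mid-depth of clay below the ground surface: z = 1.5 + 4.1/2 = 3.55 m.
Total vertical stress at mid-clay: σ_v = 19.6×1.5 + 16.1×2.05 = 62.405 kPa.
Pore pressure: u = 9.81×(3.55 − 0) = 34.825 kPa.
Initial effective stress: σ'_0 = σ_v − u = 62.405 − 34.825 = 27.58 kPa.
Final effective stress: σ'_f = σ'_0 + Δσ = 27.58 + 111 = 138.58 kPa.
Normally consolidated clay, so the full stress increment lies on the virgin compression line:
S_c = C_c·H/(1+e₀)·log₁₀(σ'_f/σ'_0) = 0.21×4.1/(1+1.01)×log₁₀(138.58/27.58)
    = 0.42836 × 0.70111 = 0.3003 m

S_c ≈ 300 mm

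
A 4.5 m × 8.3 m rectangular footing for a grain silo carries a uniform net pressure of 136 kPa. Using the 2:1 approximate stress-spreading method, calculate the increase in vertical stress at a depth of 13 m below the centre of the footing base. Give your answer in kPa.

By the 2:1 method the load spreads at 1 horizontal : 2 vertical, so at depth z the loaded area has grown by z in each plan dimension:
Δσ = qBL/((B+z)(L+z)) = 136×4.5×8.3/((4.5+13)(8.3+13)) = 13.627 kPa

Δσ_z ≈ 13.6 kPa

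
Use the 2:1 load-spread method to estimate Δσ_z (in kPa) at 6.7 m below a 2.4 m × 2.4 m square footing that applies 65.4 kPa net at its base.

By the 2:1 method the load spreads at 1 horizontal : 2 vertical, so at depth z the loaded area has grown by z in each plan dimension:
Δσ = qBL/((B+z)(L+z)) = 65.4×2.4×2.4/((2.4+6.7)(2.4+6.7)) = 4.549 kPa

Δσ_z ≈ 4.55 kPa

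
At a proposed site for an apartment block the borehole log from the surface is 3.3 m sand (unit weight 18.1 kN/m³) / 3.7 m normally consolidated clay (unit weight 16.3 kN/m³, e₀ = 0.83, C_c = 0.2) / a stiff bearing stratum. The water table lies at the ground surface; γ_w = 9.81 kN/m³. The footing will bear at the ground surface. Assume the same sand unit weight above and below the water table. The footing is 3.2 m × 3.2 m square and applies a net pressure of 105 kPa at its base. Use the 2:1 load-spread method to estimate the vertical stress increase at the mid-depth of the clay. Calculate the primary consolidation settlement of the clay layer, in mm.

Mid-depth of clay below the ground surface: z = 3.3 + 3.7/2 = 5.15 m.
Total vertical stress at mid-clay: σ_v = 18.1×3.3 + 16.3×1.85 = 89.885 kPa.
Pore pressure: u = 9.81×(5.15 − 0) = 50.522 kPa.
Initial effective stress: σ'_0 = σ_v − u = 89.885 − 50.522 = 39.363 kPa.
Stress increase at mid-clay by the 2:1 spreading method:
Δσ = qBL/((B+z)(L+z)) = 105×3.2×3.2/((3.2+5.15)(3.2+5.15)) = 15.421 kPa
Final effective stress: σ'_f = σ'_0 + Δσ = 39.363 + 15.421 = 54.784 kPa.
Normally consolidated clay, so the full stress increment lies on the virgin compression line:
S_c = C_c·H/(1+e₀)·log₁₀(σ'_f/σ'_0) = 0.2×3.7/(1+0.83)×log₁₀(54.784/39.363)
    = 0.40437 × 0.14357 = 0.05806 m

S_c ≈ 58.1 mm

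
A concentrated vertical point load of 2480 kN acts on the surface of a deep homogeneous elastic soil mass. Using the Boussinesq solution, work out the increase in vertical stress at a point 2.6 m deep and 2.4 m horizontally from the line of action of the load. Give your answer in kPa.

Δσ_z ≈ 37.5 kPa

Boussinesq vertical stress below a point load on an elastic half-space:
Δσ_z = 3P/(2πz²) · [1 + (r/z)²]^(−5/2)
r/z = 2.4/2.6 = 0.92308; [1+(r/z)²]^(−5/2) = 0.21422.
Δσ_z = 3×2480/(2π×2.6²) × 0.21422 = 175.16 × 0.21422 = 37.52 kPa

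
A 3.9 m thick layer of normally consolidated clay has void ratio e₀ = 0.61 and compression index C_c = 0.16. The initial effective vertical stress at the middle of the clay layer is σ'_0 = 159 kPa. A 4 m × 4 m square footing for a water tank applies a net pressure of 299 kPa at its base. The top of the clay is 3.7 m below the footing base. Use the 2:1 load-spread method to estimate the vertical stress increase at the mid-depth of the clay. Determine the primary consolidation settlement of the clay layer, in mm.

S_c ≈ 47.1 mm

Mid-depth of clay below the footing base: z = 3.7 + 3.9/2 = 5.65 m.
Stress increase at mid-clay by the 2:1 spreading method:
Δσ = qBL/((B+z)(L+z)) = 299×4×4/((4+5.65)(4+5.65)) = 51.373 kPa
Final effective stress: σ'_f = σ'_0 + Δσ = 159 + 51.373 = 210.37 kPa.
Normally consolidated clay, so the full stress increment lies on the virgin compression line:
S_c = C_c·H/(1+e₀)·log₁₀(σ'_f/σ'_0) = 0.16×3.9/(1+0.61)×log₁₀(210.37/159)
    = 0.38758 × 0.12159 = 0.04713 m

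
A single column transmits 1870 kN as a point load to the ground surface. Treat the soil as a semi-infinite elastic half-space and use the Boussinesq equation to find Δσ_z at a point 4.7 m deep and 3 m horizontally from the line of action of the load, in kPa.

Δσ_z ≈ 17.2 kPa

Boussinesq vertical stress below a point load on an elastic half-space:
Δσ_z = 3P/(2πz²) · [1 + (r/z)²]^(−5/2)
r/z = 3/4.7 = 0.6383; [1+(r/z)²]^(−5/2) = 0.42554.
Δσ_z = 3×1870/(2π×4.7²) × 0.42554 = 40.419 × 0.42554 = 17.2 kPa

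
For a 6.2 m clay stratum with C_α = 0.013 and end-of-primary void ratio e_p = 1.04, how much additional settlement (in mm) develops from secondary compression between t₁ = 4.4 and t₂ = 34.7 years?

Secondary compression: S_s = C_α·H/(1+e_p)·log₁₀(t₂/t₁)
S_s = 0.013×6.2/(1+1.04)×log₁₀(34.7/4.4)
    = 0.03951 × 0.8969 = 0.03544 m

S_s ≈ 35.4 mm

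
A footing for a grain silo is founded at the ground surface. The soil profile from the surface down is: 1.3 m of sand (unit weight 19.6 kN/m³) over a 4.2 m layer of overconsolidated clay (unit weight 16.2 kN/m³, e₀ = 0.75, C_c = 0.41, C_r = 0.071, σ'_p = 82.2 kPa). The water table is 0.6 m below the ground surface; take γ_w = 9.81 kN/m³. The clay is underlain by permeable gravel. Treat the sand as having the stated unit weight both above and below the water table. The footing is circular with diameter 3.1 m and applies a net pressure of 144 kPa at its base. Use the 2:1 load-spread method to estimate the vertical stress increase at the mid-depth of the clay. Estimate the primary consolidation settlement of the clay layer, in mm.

Mid-depth of clay below the ground surface: z = 1.3 + 4.2/2 = 3.4 m.
Total vertical stress at mid-clay: σ_v = 19.6×1.3 + 16.2×2.1 = 59.5 kPa.
Pore pressure: u = 9.81×(3.4 − 0.6) = 27.468 kPa.
Initial effective stress: σ'_0 = σ_v − u = 59.5 − 27.468 = 32.032 kPa.
Stress increase at mid-clay by the 2:1 spreading method:
Δσ ≈ qD²/(D+z)² = 144×3.1²/(3.1+3.4)² = 32.754 kPa
Final effective stress: σ'_f = 32.032 + 32.754 = 64.786 kPa.
σ'_f = 64.786 ≤ σ'_p = 82.2 kPa, so the clay remains overconsolidated and only the recompression index applies:
S_c = C_r·H/(1+e₀)·log₁₀(σ'_f/σ'_0) = 0.071×4.2/1.75×log₁₀(64.786/32.032)
    = 0.1704 × 0.3059 = 0.05213 m

S_c ≈ 52.1 mm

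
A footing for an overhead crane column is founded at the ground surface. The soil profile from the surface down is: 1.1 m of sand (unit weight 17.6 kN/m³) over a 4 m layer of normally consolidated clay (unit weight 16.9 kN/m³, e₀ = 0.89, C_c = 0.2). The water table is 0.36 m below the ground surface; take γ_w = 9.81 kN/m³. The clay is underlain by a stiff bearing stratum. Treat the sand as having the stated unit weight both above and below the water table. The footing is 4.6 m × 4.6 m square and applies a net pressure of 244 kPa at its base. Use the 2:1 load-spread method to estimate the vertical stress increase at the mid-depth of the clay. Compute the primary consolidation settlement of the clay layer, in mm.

S_c ≈ 269 mm

Mid-depth of clay below the ground surface: z = 1.1 + 4/2 = 3.1 m.
Total vertical stress at mid-clay: σ_v = 17.6×1.1 + 16.9×2 = 53.16 kPa.
Pore pressure: u = 9.81×(3.1 − 0.36) = 26.879 kPa.
Initial effective stress: σ'_0 = σ_v − u = 53.16 − 26.879 = 26.281 kPa.
Stress increase at mid-clay by the 2:1 spreading method:
Δσ = qBL/((B+z)(L+z)) = 244×4.6×4.6/((4.6+3.1)(4.6+3.1)) = 87.081 kPa
Final effective stress: σ'_f = σ'_0 + Δσ = 26.281 + 87.081 = 113.36 kPa.
Normally consolidated clay, so the full stress increment lies on the virgin compression line:
S_c = C_c·H/(1+e₀)·log₁₀(σ'_f/σ'_0) = 0.2×4/(1+0.89)×log₁₀(113.36/26.281)
    = 0.42328 × 0.63482 = 0.2687 m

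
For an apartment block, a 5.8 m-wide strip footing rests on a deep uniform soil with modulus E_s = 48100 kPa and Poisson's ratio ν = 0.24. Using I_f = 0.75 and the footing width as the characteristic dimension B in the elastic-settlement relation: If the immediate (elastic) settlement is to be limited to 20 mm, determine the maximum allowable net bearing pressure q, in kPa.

q ≈ 235 kPa

S_e = q·B·(1−ν²)/E_s · I_f  ⇒  q = S_e·E_s / (B·(1−ν²)·I_f).
q = 0.02 × 48100 / (5.8 × 0.9424 × 0.75) = 234.7 kPa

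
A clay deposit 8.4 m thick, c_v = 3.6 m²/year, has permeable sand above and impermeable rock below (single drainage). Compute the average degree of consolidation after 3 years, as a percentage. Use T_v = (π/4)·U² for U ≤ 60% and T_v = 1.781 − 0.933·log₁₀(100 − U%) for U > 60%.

Drainage path length: H_d = H = 8.4 m (single drainage).
T_v = c_v·t/H_d² = 3.6×3/8.4² = 0.15306.
T_v = 0.15306 corresponds to the U ≤ 60% branch:
U = √(4T_v/π) = 0.4415

U ≈ 44.1 %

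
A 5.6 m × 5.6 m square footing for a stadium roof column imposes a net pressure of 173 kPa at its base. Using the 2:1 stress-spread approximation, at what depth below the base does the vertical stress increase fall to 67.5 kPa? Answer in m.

2:1 spreading — at depth z the loaded area has grown by z in each plan dimension:
qB²/(B+z)² = Δσ_z ⇒ z = B(√(q/Δσ_z) − 1) = 5.6×(√(173/67.5) − 1) = 3.365 m

z ≈ 3.37 m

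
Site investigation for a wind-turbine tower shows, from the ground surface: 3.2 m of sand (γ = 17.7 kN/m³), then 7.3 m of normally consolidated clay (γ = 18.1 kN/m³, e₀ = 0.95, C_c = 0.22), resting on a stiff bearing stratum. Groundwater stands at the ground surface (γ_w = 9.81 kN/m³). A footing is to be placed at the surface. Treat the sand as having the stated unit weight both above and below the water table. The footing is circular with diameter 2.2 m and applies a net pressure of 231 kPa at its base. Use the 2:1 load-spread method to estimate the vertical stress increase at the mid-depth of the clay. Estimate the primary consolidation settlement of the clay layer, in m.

Mid-depth of clay below the ground surface: z = 3.2 + 7.3/2 = 6.85 m.
Total vertical stress at mid-clay: σ_v = 17.7×3.2 + 18.1×3.65 = 122.7 kPa.
Pore pressure: u = 9.81×(6.85 − 0) = 67.198 kPa.
Initial effective stress: σ'_0 = σ_v − u = 122.7 − 67.198 = 55.502 kPa.
Stress increase at mid-clay by the 2:1 spreading method:
Δσ ≈ qD²/(D+z)² = 231×2.2²/(2.2+6.85)² = 13.651 kPa
Final effective stress: σ'_f = σ'_0 + Δσ = 55.502 + 13.651 = 69.153 kPa.
Normally consolidated clay, so the full stress increment lies on the virgin compression line:
S_c = C_c·H/(1+e₀)·log₁₀(σ'_f/σ'_0) = 0.22×7.3/(1+0.95)×log₁₀(69.153/55.502)
    = 0.82359 × 0.095502 = 0.07865 m

S_c ≈ 0.0787 m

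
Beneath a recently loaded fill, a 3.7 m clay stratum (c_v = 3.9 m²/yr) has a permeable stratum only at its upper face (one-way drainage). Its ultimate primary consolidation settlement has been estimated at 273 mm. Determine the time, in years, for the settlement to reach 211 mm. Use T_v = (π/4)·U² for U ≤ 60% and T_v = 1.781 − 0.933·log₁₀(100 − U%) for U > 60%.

Drainage path length: H_d = H = 3.7 m (single drainage).
U = S(t)/S_ult = 211/273 = 0.7729.
U > 60%: T_v = 1.781 − 0.933·log₁₀(100 − 77.289) = 0.51564.
t = T_v·H_d²/c_v = 0.51564×3.7²/3.9 = 1.81 years.

t ≈ 1.81 years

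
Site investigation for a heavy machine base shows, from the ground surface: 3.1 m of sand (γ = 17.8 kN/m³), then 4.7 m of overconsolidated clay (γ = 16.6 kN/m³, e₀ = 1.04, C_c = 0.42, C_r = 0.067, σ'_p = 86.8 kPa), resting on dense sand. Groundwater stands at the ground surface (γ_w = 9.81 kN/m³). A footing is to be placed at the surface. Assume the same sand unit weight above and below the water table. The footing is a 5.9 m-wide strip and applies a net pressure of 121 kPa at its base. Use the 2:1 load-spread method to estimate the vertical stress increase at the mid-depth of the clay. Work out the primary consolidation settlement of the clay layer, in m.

Mid-depth of clay below the ground surface: z = 3.1 + 4.7/2 = 5.45 m.
Total vertical stress at mid-clay: σ_v = 17.8×3.1 + 16.6×2.35 = 94.19 kPa.
Pore pressure: u = 9.81×(5.45 − 0) = 53.465 kPa.
Initial effective stress: σ'_0 = σ_v − u = 94.19 − 53.465 = 40.725 kPa.
Stress increase at mid-clay by the 2:1 spreading method:
Δσ = qB/(B+z) = 121×5.9/(5.9+5.45) = 62.899 kPa
Final effective stress: σ'_f = 40.725 + 62.899 = 103.62 kPa.
σ'_f = 103.62 > σ'_p = 86.8 kPa, so the stress path crosses the preconsolidation pressure — recompression up to σ'_p, then virgin compression beyond:
S_c = H/(1+e₀)·[C_r·log₁₀(σ'_p/σ'_0) + C_c·log₁₀(σ'_f/σ'_p)]
    = 4.7/2.04 × [0.067×log₁₀(86.8/40.725) + 0.42×log₁₀(103.62/86.8)]
    = 2.3039 × [0.02202 + 0.032308] = 0.1252 m

S_c ≈ 0.125 m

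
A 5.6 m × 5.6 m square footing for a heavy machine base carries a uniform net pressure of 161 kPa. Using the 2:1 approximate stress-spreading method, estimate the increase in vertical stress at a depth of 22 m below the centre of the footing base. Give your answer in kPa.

By the 2:1 method the load spreads at 1 horizontal : 2 vertical, so at depth z the loaded area has grown by z in each plan dimension:
Δσ = qBL/((B+z)(L+z)) = 161×5.6×5.6/((5.6+22)(5.6+22)) = 6.628 kPa

Δσ_z ≈ 6.63 kPa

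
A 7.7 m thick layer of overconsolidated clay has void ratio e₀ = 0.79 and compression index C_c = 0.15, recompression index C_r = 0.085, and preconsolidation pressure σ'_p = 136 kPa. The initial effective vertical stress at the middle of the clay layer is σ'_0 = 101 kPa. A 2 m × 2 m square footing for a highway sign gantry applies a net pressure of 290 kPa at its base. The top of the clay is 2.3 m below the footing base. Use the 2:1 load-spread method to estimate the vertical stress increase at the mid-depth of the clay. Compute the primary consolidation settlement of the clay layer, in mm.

S_c ≈ 25.3 mm

Mid-depth of clay below the footing base: z = 2.3 + 7.7/2 = 6.15 m.
Stress increase at mid-clay by the 2:1 spreading method:
Δσ = qBL/((B+z)(L+z)) = 290×2×2/((2+6.15)(2+6.15)) = 17.464 kPa
Final effective stress: σ'_f = 101 + 17.464 = 118.46 kPa.
σ'_f = 118.46 ≤ σ'_p = 136 kPa, so the clay remains overconsolidated and only the recompression index applies:
S_c = C_r·H/(1+e₀)·log₁₀(σ'_f/σ'_0) = 0.085×7.7/1.79×log₁₀(118.46/101)
    = 0.36564 × 0.06925 = 0.02532 m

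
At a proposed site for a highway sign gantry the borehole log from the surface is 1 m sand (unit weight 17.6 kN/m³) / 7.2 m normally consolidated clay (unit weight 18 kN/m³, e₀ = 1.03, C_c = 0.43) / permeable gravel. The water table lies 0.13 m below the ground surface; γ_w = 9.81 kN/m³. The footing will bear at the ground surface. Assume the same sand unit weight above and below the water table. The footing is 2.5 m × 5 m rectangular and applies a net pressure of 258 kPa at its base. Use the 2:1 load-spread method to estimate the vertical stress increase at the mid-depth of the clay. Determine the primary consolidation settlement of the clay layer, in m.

S_c ≈ 0.53 m

Mid-depth of clay below the ground surface: z = 1 + 7.2/2 = 4.6 m.
Total vertical stress at mid-clay: σ_v = 17.6×1 + 18×3.6 = 82.4 kPa.
Pore pressure: u = 9.81×(4.6 − 0.13) = 43.851 kPa.
Initial effective stress: σ'_0 = σ_v − u = 82.4 − 43.851 = 38.549 kPa.
Stress increase at mid-clay by the 2:1 spreading method:
Δσ = qBL/((B+z)(L+z)) = 258×2.5×5/((2.5+4.6)(5+4.6)) = 47.315 kPa
Final effective stress: σ'_f = σ'_0 + Δσ = 38.549 + 47.315 = 85.864 kPa.
Normally consolidated clay, so the full stress increment lies on the virgin compression line:
S_c = C_c·H/(1+e₀)·log₁₀(σ'_f/σ'_0) = 0.43×7.2/(1+1.03)×log₁₀(85.864/38.549)
    = 1.5251 × 0.3478 = 0.5304 m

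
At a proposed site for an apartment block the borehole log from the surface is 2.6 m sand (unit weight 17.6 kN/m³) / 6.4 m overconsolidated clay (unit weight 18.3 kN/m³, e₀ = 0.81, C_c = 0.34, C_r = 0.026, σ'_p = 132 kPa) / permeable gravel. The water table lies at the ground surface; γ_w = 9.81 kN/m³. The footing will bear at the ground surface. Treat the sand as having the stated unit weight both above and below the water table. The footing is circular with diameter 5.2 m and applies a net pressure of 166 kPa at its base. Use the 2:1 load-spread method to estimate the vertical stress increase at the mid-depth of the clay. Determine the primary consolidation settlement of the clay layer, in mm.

S_c ≈ 23.1 mm

Mid-depth of clay below the ground surface: z = 2.6 + 6.4/2 = 5.8 m.
Total vertical stress at mid-clay: σ_v = 17.6×2.6 + 18.3×3.2 = 104.32 kPa.
Pore pressure: u = 9.81×(5.8 − 0) = 56.898 kPa.
Initial effective stress: σ'_0 = σ_v − u = 104.32 − 56.898 = 47.422 kPa.
Stress increase at mid-clay by the 2:1 spreading method:
Δσ ≈ qD²/(D+z)² = 166×5.2²/(5.2+5.8)² = 37.096 kPa
Final effective stress: σ'_f = 47.422 + 37.096 = 84.518 kPa.
σ'_f = 84.518 ≤ σ'_p = 132 kPa, so the clay remains overconsolidated and only the recompression index applies:
S_c = C_r·H/(1+e₀)·log₁₀(σ'_f/σ'_0) = 0.026×6.4/1.81×log₁₀(84.518/47.422)
    = 0.091933 × 0.25097 = 0.02307 m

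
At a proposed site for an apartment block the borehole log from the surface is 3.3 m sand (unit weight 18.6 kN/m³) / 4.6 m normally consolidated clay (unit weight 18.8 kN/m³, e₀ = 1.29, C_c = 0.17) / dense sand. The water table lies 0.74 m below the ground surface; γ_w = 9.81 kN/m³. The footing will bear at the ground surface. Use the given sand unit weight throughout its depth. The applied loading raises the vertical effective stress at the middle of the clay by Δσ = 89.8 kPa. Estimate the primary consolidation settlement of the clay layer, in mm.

Mid-depth of clay below the ground surface: z = 3.3 + 4.6/2 = 5.6 m.
Total vertical stress at mid-clay: σ_v = 18.6×3.3 + 18.8×2.3 = 104.62 kPa.
Pore pressure: u = 9.81×(5.6 − 0.74) = 47.677 kPa.
Initial effective stress: σ'_0 = σ_v − u = 104.62 − 47.677 = 56.943 kPa.
Final effective stress: σ'_f = σ'_0 + Δσ = 56.943 + 89.8 = 146.74 kPa.
Normally consolidated clay, so the full stress increment lies on the virgin compression line:
S_c = C_c·H/(1+e₀)·log₁₀(σ'_f/σ'_0) = 0.17×4.6/(1+1.29)×log₁₀(146.74/56.943)
    = 0.34148 × 0.41111 = 0.1404 m

S_c ≈ 140 mm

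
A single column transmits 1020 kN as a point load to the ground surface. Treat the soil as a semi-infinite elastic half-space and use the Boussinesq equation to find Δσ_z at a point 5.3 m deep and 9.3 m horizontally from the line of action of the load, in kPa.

Δσ_z ≈ 0.516 kPa

Boussinesq vertical stress below a point load on an elastic half-space:
Δσ_z = 3P/(2πz²) · [1 + (r/z)²]^(−5/2)
r/z = 9.3/5.3 = 1.7547; [1+(r/z)²]^(−5/2) = 0.029758.
Δσ_z = 3×1020/(2π×5.3²) × 0.029758 = 17.338 × 0.029758 = 0.5159 kPa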